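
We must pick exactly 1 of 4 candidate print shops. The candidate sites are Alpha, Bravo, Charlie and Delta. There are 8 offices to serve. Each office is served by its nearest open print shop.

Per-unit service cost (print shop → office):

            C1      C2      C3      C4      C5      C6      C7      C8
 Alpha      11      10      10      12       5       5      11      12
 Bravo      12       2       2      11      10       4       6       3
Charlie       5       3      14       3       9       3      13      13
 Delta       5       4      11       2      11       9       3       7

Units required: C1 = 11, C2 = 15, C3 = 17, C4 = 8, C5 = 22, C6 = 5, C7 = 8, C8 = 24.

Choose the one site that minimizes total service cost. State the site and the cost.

With exactly 1 open, each office uses its cheapest among the chosen.
{Bravo}: C1→Bravo 12·11=132, C2→Bravo 2·15=30, C3→Bravo 2·17=34, C4→Bravo 11·8=88, C5→Bravo 10·22=220, C6→Bravo 4·5=20, C7→Bravo 6·8=48, C8→Bravo 3·24=72. Service cost 644.
{Delta}: service cost 797
{Charlie}: service cost 991
Among all 4 size-1 choices, {Bravo} is lowest.

Choose Bravo only; total service cost 644.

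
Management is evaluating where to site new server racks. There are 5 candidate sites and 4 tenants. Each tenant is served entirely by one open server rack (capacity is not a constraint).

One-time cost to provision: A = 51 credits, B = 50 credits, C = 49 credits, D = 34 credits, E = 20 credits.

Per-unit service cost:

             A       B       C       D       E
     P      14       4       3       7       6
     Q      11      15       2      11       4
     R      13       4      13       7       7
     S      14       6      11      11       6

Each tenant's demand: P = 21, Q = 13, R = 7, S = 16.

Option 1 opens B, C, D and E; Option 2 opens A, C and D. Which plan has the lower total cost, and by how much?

Option 1 is cheaper by 82.

Option 1: {B, C, D, E}: P→C 3·21=63, Q→C 2·13=26, R→B 4·7=28, S→B 6·16=96. Service 213; fixed 153; total 366.
Option 2: {A, C, D}: P→C 3·21=63, Q→C 2·13=26, R→D 7·7=49, S→C 11·16=176. Service 314; fixed 134; total 448.
Difference: |366 − 448| = 82.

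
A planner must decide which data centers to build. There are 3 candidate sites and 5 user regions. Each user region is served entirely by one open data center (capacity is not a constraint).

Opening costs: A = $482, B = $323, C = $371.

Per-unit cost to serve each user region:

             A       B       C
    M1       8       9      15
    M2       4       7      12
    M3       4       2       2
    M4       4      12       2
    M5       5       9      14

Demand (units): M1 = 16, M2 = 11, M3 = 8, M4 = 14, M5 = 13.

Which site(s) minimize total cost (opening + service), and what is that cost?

For any fixed open set, each user region goes to its cheapest open site; total = fixed + service.
{A}: M1→A 8·16=128, M2→A 4·11=44, M3→A 4·8=32, M4→A 4·14=56, M5→A 5·13=65. Service 325; fixed 482; total 807.
{B}: M1→B 9·16=144, M2→B 7·11=77, M3→B 2·8=16, M4→B 12·14=168, M5→B 9·13=117. Service 522; fixed 323; total 845.
{C}: M1→C 15·16=240, M2→C 12·11=132, M3→C 2·8=16, M4→C 2·14=28, M5→C 14·13=182. Service 598; fixed 371; total 969.
{A, B, C}: M1→A 8·16=128, M2→A 4·11=44, M3→B 2·8=16, M4→C 2·14=28, M5→A 5·13=65. Service 281; fixed 1176; total 1457.
No other subset beats 807.

Open A only; minimum total cost 807.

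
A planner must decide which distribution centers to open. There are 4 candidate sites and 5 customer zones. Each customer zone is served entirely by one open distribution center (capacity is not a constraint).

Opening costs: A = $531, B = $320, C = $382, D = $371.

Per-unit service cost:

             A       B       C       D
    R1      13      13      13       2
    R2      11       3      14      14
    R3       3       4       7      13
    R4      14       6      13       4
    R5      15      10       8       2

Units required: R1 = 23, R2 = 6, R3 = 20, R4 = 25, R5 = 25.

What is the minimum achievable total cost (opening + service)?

For any fixed open set, each customer zone goes to its cheapest open site; total = fixed + service.
{D}: R1→D 2·23=46, R2→D 14·6=84, R3→D 13·20=260, R4→D 4·25=100, R5→D 2·25=50. Service 540; fixed 371; total 911.
{B, D}: service 294 + fixed 691 = 985
{B}: service 797 + fixed 320 = 1117
{A, B, C, D}: service 274 + fixed 1604 = 1878
No other subset beats 911.

Minimum total cost: 911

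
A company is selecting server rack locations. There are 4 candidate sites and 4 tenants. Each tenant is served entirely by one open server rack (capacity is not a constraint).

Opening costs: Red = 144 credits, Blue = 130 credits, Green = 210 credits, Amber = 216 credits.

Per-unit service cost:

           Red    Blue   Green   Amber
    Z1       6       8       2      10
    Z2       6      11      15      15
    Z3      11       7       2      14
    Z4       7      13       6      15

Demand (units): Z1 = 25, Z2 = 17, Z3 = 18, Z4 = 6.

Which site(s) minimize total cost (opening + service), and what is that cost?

For any fixed open set, each tenant goes to its cheapest open site; total = fixed + service.
{Red, Green}: Z1→Green 2·25=50, Z2→Red 6·17=102, Z3→Green 2·18=36, Z4→Green 6·6=36. Service 224; fixed 354; total 578.
{Green}: service 377 + fixed 210 = 587
{Red}: service 492 + fixed 144 = 636
{Red, Blue, Green, Amber}: service 224 + fixed 700 = 924
No other subset beats 578.

Open Red and Green; minimum total cost 578.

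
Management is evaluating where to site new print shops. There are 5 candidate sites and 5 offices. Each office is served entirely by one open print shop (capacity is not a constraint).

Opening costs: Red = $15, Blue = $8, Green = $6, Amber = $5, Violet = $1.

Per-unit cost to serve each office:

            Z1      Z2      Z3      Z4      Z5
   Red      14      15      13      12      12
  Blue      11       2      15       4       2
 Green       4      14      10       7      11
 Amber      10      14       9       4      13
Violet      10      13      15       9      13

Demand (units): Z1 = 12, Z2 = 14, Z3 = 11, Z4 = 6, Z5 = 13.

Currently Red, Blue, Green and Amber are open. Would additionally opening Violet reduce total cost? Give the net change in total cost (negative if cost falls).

No — net change +1 (cost rises by 1).

Current service cost with {Red, Blue, Green, Amber}: 225.
Adding Violet: each office re-picks its cheapest; new service cost 225, saving 0.
Extra fixed cost: 1. Net change = 1 − 0 = 1.
(Totals: 259 → 260.)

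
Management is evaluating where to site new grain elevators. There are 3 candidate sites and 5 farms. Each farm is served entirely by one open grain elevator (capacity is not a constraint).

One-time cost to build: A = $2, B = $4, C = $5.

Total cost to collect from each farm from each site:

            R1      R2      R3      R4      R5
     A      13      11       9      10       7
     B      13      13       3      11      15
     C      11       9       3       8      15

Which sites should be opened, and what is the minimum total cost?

For any fixed open set, each farm goes to its cheapest open site; total = fixed + service.
{A, C}: R1→C 11, R2→C 9, R3→C 3, R4→C 8, R5→A 7. Service 38; fixed 7; total 45.
{A, B, C}: service 38 + fixed 11 = 49
{A, B}: service 44 + fixed 6 = 50
{A}: R1→A 13, R2→A 11, R3→A 9, R4→A 10, R5→A 7. Service 50; fixed 2; total 52.
No other subset beats 45.

Open A and C; minimum total cost 45.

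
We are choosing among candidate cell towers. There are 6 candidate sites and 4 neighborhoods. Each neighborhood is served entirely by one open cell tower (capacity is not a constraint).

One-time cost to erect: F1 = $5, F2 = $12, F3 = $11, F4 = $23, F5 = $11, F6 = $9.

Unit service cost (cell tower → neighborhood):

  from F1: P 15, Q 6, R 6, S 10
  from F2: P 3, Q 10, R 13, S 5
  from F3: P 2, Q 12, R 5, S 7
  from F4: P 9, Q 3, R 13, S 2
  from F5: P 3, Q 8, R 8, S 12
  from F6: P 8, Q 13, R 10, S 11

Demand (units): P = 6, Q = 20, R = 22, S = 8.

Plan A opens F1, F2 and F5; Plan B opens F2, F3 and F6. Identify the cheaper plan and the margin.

Plan A is cheaper by 56.

Plan A: {F1, F2, F5}: P→F2 3·6=18, Q→F1 6·20=120, R→F1 6·22=132, S→F2 5·8=40. Service 310; fixed 28; total 338.
Plan B: {F2, F3, F6}: P→F3 2·6=12, Q→F2 10·20=200, R→F3 5·22=110, S→F2 5·8=40. Service 362; fixed 32; total 394.
Difference: |338 − 394| = 56.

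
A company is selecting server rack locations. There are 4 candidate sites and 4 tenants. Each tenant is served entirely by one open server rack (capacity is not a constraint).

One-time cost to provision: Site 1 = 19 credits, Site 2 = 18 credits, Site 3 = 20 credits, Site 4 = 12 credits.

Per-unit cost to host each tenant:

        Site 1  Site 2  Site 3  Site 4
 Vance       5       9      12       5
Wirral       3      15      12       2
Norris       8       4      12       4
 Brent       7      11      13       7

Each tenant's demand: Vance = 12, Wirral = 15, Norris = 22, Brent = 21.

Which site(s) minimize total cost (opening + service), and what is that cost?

For any fixed open set, each tenant goes to its cheapest open site; total = fixed + service.
{Site 4}: Vance→Site 4 5·12=60, Wirral→Site 4 2·15=30, Norris→Site 4 4·22=88, Brent→Site 4 7·21=147. Service 325; fixed 12; total 337.
{Site 2, Site 4}: service 325 + fixed 30 = 355
{Site 1, Site 4}: Vance→Site 1 5·12=60, Wirral→Site 4 2·15=30, Norris→Site 4 4·22=88, Brent→Site 1 7·21=147. Service 325; fixed 31; total 356.
{Site 1, Site 2, Site 3, Site 4}: Vance→Site 1 5·12=60, Wirral→Site 4 2·15=30, Norris→Site 2 4·22=88, Brent→Site 1 7·21=147. Service 325; fixed 69; total 394.
No other subset beats 337.

Open Site 4 only; minimum total cost 337.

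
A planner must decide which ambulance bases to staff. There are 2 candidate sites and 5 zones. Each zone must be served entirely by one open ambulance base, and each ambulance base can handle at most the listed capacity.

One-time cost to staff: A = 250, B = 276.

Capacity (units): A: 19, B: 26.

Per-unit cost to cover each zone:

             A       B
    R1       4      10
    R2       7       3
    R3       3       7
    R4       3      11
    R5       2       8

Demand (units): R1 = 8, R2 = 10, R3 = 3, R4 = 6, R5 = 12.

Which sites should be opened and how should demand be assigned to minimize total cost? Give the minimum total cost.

Minimum total cost: 699

Open {A, B}: R1→B 10·8=80, R2→B 3·10=30, R3→B 7·3=21, R4→A 3·6=18, R5→A 2·12=24.
Loads: A carries 18/19, B carries 21/26. Service 173; fixed 526; total 699.
Next best feasible plan costs 711.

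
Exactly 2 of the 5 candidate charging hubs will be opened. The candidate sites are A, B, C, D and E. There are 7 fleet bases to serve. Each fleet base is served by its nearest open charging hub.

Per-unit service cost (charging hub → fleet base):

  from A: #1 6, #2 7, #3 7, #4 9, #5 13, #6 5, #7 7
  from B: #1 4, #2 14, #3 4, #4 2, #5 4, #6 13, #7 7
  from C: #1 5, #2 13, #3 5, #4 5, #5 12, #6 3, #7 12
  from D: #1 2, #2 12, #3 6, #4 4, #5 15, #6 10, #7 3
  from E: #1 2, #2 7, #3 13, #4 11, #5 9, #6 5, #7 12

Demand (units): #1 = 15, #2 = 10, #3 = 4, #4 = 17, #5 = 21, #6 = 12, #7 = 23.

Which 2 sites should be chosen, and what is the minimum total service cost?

With exactly 2 open, each fleet base uses its cheapest among the chosen.
{B, E}: #1→E 2·15=30, #2→E 7·10=70, #3→B 4·4=16, #4→B 2·17=34, #5→B 4·21=84, #6→E 5·12=60, #7→B 7·23=161. Service cost 455.
{B, D}: service cost 473
{A, B}: service cost 485
Among all 10 size-2 choices, {B, E} is lowest.

Choose B and E; total service cost 455.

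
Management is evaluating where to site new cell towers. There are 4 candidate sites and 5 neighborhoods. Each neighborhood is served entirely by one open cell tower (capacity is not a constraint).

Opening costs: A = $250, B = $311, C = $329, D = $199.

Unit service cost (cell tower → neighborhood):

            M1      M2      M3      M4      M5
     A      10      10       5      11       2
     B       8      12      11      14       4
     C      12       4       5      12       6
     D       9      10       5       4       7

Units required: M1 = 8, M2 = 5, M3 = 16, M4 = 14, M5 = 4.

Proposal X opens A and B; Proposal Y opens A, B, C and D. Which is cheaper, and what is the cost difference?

Proposal X: {A, B}: M1→B 8·8=64, M2→A 10·5=50, M3→A 5·16=80, M4→A 11·14=154, M5→A 2·4=8. Service 356; fixed 561; total 917.
Proposal Y: {A, B, C, D}: M1→B 8·8=64, M2→C 4·5=20, M3→A 5·16=80, M4→D 4·14=56, M5→A 2·4=8. Service 228; fixed 1089; total 1317.
Difference: |917 − 1317| = 400.

Proposal X is cheaper by 400.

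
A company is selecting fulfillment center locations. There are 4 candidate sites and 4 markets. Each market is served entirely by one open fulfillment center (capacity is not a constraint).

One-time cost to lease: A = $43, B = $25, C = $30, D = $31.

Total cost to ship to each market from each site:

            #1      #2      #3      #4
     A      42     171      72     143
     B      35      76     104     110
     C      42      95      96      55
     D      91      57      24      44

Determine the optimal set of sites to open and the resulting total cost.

Open B and D; minimum total cost 216.

For any fixed open set, each market goes to its cheapest open site; total = fixed + service.
{B, D}: #1→B 35, #2→D 57, #3→D 24, #4→D 44. Service 160; fixed 56; total 216.
{C, D}: service 167 + fixed 61 = 228
{A, D}: service 167 + fixed 74 = 241
{A, B, C, D}: service 160 + fixed 129 = 289
No other subset beats 216.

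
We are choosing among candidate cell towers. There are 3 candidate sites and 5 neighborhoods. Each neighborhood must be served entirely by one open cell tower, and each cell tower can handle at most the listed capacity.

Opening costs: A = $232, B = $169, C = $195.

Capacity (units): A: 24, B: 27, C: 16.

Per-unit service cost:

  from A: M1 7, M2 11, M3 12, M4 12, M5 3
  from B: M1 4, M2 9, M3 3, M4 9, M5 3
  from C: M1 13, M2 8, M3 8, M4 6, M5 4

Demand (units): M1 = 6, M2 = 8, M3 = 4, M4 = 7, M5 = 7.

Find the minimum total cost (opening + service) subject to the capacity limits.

Minimum total cost: 527

Open {B, C}: M1→B 4·6=24, M2→C 8·8=64, M3→B 3·4=12, M4→C 6·7=42, M5→B 3·7=21.
Loads: B carries 17/27, C carries 15/16. Service 163; fixed 364; total 527.
Next best feasible plan costs 535.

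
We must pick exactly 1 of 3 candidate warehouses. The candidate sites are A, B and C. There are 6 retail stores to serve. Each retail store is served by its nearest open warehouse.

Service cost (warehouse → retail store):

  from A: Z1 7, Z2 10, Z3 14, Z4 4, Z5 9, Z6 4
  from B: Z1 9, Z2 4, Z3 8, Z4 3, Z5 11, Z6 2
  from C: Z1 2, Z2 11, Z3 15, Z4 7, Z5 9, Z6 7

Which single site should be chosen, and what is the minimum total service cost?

Choose B only; total service cost 37.

With exactly 1 open, each retail store uses its cheapest among the chosen.
{B}: Z1→B 9, Z2→B 4, Z3→B 8, Z4→B 3, Z5→B 11, Z6→B 2. Service cost 37.
{A}: service cost 48
{C}: service cost 51
Among all 3 size-1 choices, {B} is lowest.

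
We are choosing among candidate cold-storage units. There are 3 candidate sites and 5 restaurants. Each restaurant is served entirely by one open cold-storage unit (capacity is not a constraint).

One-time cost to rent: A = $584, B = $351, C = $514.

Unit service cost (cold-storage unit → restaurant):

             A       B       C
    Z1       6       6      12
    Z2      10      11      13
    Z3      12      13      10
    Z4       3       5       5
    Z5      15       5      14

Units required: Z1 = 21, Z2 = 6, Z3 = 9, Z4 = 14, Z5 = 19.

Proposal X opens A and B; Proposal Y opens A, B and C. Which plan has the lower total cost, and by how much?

Proposal X is cheaper by 496.

Proposal X: {A, B}: Z1→A 6·21=126, Z2→A 10·6=60, Z3→A 12·9=108, Z4→A 3·14=42, Z5→B 5·19=95. Service 431; fixed 935; total 1366.
Proposal Y: {A, B, C}: Z1→A 6·21=126, Z2→A 10·6=60, Z3→C 10·9=90, Z4→A 3·14=42, Z5→B 5·19=95. Service 413; fixed 1449; total 1862.
Difference: |1366 − 1862| = 496.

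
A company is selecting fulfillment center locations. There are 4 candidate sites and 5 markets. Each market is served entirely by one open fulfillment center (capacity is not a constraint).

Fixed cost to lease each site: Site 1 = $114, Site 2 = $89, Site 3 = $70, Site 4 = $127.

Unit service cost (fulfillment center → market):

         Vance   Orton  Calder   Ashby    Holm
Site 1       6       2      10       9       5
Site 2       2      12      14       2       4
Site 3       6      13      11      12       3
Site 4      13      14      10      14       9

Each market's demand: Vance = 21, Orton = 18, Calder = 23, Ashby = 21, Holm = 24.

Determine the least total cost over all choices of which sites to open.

For any fixed open set, each market goes to its cheapest open site; total = fixed + service.
{Site 1, Site 2}: Vance→Site 2 2·21=42, Orton→Site 1 2·18=36, Calder→Site 1 10·23=230, Ashby→Site 2 2·21=42, Holm→Site 2 4·24=96. Service 446; fixed 203; total 649.
{Site 1, Site 2, Site 3}: Vance→Site 2 2·21=42, Orton→Site 1 2·18=36, Calder→Site 1 10·23=230, Ashby→Site 2 2·21=42, Holm→Site 3 3·24=72. Service 422; fixed 273; total 695.
{Site 1, Site 2, Site 4}: service 446 + fixed 330 = 776
{Site 1, Site 2, Site 3, Site 4}: service 422 + fixed 400 = 822
No other subset beats 649.

Minimum total cost: 649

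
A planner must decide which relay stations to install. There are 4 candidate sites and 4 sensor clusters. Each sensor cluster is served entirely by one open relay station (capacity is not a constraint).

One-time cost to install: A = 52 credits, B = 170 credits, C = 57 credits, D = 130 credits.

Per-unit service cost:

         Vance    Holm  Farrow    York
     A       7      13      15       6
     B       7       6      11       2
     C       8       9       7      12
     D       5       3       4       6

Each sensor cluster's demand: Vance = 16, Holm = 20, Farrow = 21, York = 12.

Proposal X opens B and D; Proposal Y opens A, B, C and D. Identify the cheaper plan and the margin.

Proposal X is cheaper by 109.

Proposal X: {B, D}: Vance→D 5·16=80, Holm→D 3·20=60, Farrow→D 4·21=84, York→B 2·12=24. Service 248; fixed 300; total 548.
Proposal Y: {A, B, C, D}: Vance→D 5·16=80, Holm→D 3·20=60, Farrow→D 4·21=84, York→B 2·12=24. Service 248; fixed 409; total 657.
Difference: |548 − 657| = 109.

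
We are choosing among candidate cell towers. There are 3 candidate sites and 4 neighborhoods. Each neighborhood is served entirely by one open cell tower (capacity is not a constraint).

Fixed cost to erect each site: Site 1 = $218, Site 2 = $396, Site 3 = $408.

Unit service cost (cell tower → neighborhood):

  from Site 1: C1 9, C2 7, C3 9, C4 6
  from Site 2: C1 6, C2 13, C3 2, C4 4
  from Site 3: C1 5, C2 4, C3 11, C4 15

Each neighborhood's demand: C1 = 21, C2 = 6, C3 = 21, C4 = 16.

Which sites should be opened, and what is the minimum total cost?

For any fixed open set, each neighborhood goes to its cheapest open site; total = fixed + service.
{Site 2}: C1→Site 2 6·21=126, C2→Site 2 13·6=78, C3→Site 2 2·21=42, C4→Site 2 4·16=64. Service 310; fixed 396; total 706.
{Site 1}: service 516 + fixed 218 = 734
{Site 1, Site 2}: service 274 + fixed 614 = 888
{Site 1, Site 2, Site 3}: service 235 + fixed 1022 = 1257
No other subset beats 706.

Open Site 2 only; minimum total cost 706.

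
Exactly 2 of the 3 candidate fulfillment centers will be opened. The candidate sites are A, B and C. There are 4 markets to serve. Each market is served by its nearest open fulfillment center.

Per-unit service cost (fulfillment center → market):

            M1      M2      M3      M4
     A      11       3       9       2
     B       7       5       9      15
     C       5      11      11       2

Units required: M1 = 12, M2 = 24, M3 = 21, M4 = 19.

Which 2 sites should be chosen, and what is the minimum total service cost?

Choose A and C; total service cost 359.

With exactly 2 open, each market uses its cheapest among the chosen.
{A, C}: M1→C 5·12=60, M2→A 3·24=72, M3→A 9·21=189, M4→A 2·19=38. Service cost 359.
{A, B}: service cost 383
{B, C}: service cost 407
Among all 3 size-2 choices, {A, C} is lowest.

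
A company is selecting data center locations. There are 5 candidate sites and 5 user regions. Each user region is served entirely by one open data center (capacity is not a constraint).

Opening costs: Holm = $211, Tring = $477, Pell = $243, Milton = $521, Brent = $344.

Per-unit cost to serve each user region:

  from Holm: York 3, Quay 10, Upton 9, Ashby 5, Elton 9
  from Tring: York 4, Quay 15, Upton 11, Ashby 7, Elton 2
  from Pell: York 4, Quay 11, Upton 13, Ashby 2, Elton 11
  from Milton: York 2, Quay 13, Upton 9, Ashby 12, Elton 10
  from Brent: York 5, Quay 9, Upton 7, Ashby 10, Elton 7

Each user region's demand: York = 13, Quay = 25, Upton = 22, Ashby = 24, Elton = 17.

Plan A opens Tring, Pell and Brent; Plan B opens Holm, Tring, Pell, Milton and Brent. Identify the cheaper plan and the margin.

Plan A is cheaper by 706.

Plan A: {Tring, Pell, Brent}: York→Tring 4·13=52, Quay→Brent 9·25=225, Upton→Brent 7·22=154, Ashby→Pell 2·24=48, Elton→Tring 2·17=34. Service 513; fixed 1064; total 1577.
Plan B: {Holm, Tring, Pell, Milton, Brent}: York→Milton 2·13=26, Quay→Brent 9·25=225, Upton→Brent 7·22=154, Ashby→Pell 2·24=48, Elton→Tring 2·17=34. Service 487; fixed 1796; total 2283.
Difference: |1577 − 2283| = 706.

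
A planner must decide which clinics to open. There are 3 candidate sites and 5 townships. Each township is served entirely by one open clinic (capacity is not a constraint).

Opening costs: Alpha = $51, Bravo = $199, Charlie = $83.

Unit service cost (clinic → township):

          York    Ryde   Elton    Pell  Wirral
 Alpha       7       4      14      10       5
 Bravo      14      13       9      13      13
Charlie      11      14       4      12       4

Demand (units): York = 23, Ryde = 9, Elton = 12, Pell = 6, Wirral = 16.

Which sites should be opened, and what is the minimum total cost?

For any fixed open set, each township goes to its cheapest open site; total = fixed + service.
{Alpha, Charlie}: York→Alpha 7·23=161, Ryde→Alpha 4·9=36, Elton→Charlie 4·12=48, Pell→Alpha 10·6=60, Wirral→Charlie 4·16=64. Service 369; fixed 134; total 503.
{Alpha}: service 505 + fixed 51 = 556
{Charlie}: service 563 + fixed 83 = 646
{Alpha, Bravo, Charlie}: York→Alpha 7·23=161, Ryde→Alpha 4·9=36, Elton→Charlie 4·12=48, Pell→Alpha 10·6=60, Wirral→Charlie 4·16=64. Service 369; fixed 333; total 702.
No other subset beats 503.

Open Alpha and Charlie; minimum total cost 503.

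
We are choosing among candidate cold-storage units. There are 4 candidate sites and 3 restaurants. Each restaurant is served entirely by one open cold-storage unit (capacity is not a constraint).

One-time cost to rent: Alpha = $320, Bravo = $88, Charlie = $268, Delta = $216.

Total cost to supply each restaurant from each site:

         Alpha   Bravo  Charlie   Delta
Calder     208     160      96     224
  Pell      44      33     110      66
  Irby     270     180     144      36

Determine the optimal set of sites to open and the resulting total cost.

Open Bravo only; minimum total cost 461.

For any fixed open set, each restaurant goes to its cheapest open site; total = fixed + service.
{Bravo}: Calder→Bravo 160, Pell→Bravo 33, Irby→Bravo 180. Service 373; fixed 88; total 461.
{Bravo, Delta}: Calder→Bravo 160, Pell→Bravo 33, Irby→Delta 36. Service 229; fixed 304; total 533.
{Delta}: service 326 + fixed 216 = 542
{Alpha, Bravo, Charlie, Delta}: service 165 + fixed 892 = 1057
No other subset beats 461.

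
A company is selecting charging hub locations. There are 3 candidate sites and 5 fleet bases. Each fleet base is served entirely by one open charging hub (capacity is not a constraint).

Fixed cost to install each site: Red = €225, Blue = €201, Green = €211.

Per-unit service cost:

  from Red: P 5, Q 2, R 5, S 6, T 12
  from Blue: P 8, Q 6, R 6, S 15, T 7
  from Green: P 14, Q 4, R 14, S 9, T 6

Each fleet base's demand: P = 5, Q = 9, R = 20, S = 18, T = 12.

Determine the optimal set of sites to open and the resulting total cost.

Open Red only; minimum total cost 620.

For any fixed open set, each fleet base goes to its cheapest open site; total = fixed + service.
{Red}: P→Red 5·5=25, Q→Red 2·9=18, R→Red 5·20=100, S→Red 6·18=108, T→Red 12·12=144. Service 395; fixed 225; total 620.
{Red, Green}: P→Red 5·5=25, Q→Red 2·9=18, R→Red 5·20=100, S→Red 6·18=108, T→Green 6·12=72. Service 323; fixed 436; total 759.
{Red, Blue}: service 335 + fixed 426 = 761
{Red, Blue, Green}: service 323 + fixed 637 = 960
(All 7 nonempty subsets were checked; Red only is lowest.)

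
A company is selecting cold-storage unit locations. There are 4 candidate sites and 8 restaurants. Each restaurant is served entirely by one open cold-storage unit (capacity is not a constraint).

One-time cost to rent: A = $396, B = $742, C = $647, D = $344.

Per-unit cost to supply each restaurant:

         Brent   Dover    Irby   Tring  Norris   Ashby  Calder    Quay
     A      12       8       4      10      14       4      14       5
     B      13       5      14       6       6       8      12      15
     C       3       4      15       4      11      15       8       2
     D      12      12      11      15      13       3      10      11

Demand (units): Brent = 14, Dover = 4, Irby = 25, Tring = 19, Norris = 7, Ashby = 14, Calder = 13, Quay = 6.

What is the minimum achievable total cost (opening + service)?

Minimum total cost: 1252

For any fixed open set, each restaurant goes to its cheapest open site; total = fixed + service.
{A}: Brent→A 12·14=168, Dover→A 8·4=32, Irby→A 4·25=100, Tring→A 10·19=190, Norris→A 14·7=98, Ashby→A 4·14=56, Calder→A 14·13=182, Quay→A 5·6=30. Service 856; fixed 396; total 1252.
{D}: Brent→D 12·14=168, Dover→D 12·4=48, Irby→D 11·25=275, Tring→D 15·19=285, Norris→D 13·7=91, Ashby→D 3·14=42, Calder→D 10·13=130, Quay→D 11·6=66. Service 1105; fixed 344; total 1449.
{A, D}: Brent→A 12·14=168, Dover→A 8·4=32, Irby→A 4·25=100, Tring→A 10·19=190, Norris→D 13·7=91, Ashby→D 3·14=42, Calder→D 10·13=130, Quay→A 5·6=30. Service 783; fixed 740; total 1523.
{A, B, C, D}: Brent→C 3·14=42, Dover→C 4·4=16, Irby→A 4·25=100, Tring→C 4·19=76, Norris→B 6·7=42, Ashby→D 3·14=42, Calder→C 8·13=104, Quay→C 2·6=12. Service 434; fixed 2129; total 2563.
No other subset beats 1252.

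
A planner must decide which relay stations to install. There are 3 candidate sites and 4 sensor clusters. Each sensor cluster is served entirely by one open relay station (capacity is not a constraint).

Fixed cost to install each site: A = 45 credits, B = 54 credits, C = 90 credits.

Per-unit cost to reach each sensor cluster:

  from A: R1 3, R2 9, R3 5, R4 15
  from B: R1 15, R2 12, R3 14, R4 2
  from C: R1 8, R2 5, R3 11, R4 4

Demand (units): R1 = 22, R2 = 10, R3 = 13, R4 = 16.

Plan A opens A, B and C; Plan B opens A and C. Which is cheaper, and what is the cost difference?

Plan A: {A, B, C}: R1→A 3·22=66, R2→C 5·10=50, R3→A 5·13=65, R4→B 2·16=32. Service 213; fixed 189; total 402.
Plan B: {A, C}: R1→A 3·22=66, R2→C 5·10=50, R3→A 5·13=65, R4→C 4·16=64. Service 245; fixed 135; total 380.
Difference: |402 − 380| = 22.

Plan B is cheaper by 22.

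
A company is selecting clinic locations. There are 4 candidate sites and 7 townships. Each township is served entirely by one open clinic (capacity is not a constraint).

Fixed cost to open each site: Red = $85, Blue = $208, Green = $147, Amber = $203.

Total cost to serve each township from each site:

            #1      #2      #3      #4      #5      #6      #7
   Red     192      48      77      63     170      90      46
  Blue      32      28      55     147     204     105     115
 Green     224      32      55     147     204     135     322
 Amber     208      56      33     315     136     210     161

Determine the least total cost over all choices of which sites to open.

Minimum total cost: 771

For any fixed open set, each township goes to its cheapest open site; total = fixed + service.
{Red}: #1→Red 192, #2→Red 48, #3→Red 77, #4→Red 63, #5→Red 170, #6→Red 90, #7→Red 46. Service 686; fixed 85; total 771.
{Red, Blue}: #1→Blue 32, #2→Blue 28, #3→Blue 55, #4→Red 63, #5→Red 170, #6→Red 90, #7→Red 46. Service 484; fixed 293; total 777.
{Red, Green}: #1→Red 192, #2→Green 32, #3→Green 55, #4→Red 63, #5→Red 170, #6→Red 90, #7→Red 46. Service 648; fixed 232; total 880.
{Red, Blue, Green, Amber}: service 428 + fixed 643 = 1071
No other subset beats 771.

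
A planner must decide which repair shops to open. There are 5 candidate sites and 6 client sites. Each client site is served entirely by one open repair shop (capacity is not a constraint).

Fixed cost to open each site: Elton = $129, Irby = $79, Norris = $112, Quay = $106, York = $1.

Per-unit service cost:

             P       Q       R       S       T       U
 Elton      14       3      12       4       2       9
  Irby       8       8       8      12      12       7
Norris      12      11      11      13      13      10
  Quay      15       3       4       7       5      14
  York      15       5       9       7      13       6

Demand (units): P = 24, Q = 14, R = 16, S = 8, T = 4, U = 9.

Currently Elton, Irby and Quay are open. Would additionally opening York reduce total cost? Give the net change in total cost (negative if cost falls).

Yes — net change −8 (cost falls by 8).

Current service cost with {Elton, Irby, Quay}: 401.
Adding York: each client site re-picks its cheapest; new service cost 392, saving 9.
Extra fixed cost: 1. Net change = 1 − 9 = -8.
(Totals: 715 → 707.)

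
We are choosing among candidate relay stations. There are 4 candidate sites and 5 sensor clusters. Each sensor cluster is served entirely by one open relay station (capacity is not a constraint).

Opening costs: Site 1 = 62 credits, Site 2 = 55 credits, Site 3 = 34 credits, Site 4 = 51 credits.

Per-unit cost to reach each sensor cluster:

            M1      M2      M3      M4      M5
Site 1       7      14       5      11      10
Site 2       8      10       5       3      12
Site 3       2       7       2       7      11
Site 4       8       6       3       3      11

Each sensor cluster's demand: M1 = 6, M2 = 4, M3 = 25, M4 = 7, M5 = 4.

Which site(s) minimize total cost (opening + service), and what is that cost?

For any fixed open set, each sensor cluster goes to its cheapest open site; total = fixed + service.
{Site 3}: M1→Site 3 2·6=12, M2→Site 3 7·4=28, M3→Site 3 2·25=50, M4→Site 3 7·7=49, M5→Site 3 11·4=44. Service 183; fixed 34; total 217.
{Site 3, Site 4}: service 151 + fixed 85 = 236
{Site 2, Site 3}: service 155 + fixed 89 = 244
{Site 1, Site 2, Site 3, Site 4}: M1→Site 3 2·6=12, M2→Site 4 6·4=24, M3→Site 3 2·25=50, M4→Site 2 3·7=21, M5→Site 1 10·4=40. Service 147; fixed 202; total 349.
(All 15 nonempty subsets were checked; Site 3 only is lowest.)

Open Site 3 only; minimum total cost 217.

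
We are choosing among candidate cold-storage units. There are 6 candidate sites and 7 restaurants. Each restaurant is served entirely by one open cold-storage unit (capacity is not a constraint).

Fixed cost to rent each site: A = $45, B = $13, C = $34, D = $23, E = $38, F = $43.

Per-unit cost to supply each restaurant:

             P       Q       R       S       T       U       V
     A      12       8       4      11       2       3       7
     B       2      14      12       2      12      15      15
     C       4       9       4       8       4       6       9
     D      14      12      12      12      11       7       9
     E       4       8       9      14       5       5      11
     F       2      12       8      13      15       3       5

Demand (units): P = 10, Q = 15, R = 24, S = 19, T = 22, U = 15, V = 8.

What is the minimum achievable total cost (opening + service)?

For any fixed open set, each restaurant goes to its cheapest open site; total = fixed + service.
{A, B}: P→B 2·10=20, Q→A 8·15=120, R→A 4·24=96, S→B 2·19=38, T→A 2·22=44, U→A 3·15=45, V→A 7·8=56. Service 419; fixed 58; total 477.
{A, B, D}: P→B 2·10=20, Q→A 8·15=120, R→A 4·24=96, S→B 2·19=38, T→A 2·22=44, U→A 3·15=45, V→A 7·8=56. Service 419; fixed 81; total 500.
{A, B, F}: service 403 + fixed 101 = 504
{A, B, C, D, E, F}: service 403 + fixed 196 = 599
No other subset beats 477.

Minimum total cost: 477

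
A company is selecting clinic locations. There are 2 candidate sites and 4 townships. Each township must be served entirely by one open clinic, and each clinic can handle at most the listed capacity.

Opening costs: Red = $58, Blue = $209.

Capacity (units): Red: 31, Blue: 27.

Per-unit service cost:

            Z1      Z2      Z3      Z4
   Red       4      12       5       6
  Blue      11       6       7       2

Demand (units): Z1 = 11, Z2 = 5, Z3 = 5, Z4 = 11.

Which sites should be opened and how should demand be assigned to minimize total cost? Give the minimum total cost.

Minimum total cost: 388

Open {Red, Blue}: Z1→Red 4·11=44, Z2→Blue 6·5=30, Z3→Red 5·5=25, Z4→Blue 2·11=22.
Loads: Red carries 16/31, Blue carries 16/27. Service 121; fixed 267; total 388.
Next best feasible plan costs 398.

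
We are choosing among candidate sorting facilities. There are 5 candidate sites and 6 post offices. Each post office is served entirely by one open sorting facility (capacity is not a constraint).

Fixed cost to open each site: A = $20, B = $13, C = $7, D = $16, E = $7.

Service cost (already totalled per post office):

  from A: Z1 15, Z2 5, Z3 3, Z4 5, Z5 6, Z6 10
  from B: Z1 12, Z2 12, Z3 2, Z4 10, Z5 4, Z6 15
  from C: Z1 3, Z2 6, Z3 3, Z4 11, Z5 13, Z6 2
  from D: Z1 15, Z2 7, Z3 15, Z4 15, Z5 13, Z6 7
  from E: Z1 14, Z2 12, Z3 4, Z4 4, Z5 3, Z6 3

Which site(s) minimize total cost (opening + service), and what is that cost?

Open C and E; minimum total cost 35.

For any fixed open set, each post office goes to its cheapest open site; total = fixed + service.
{C, E}: Z1→C 3, Z2→C 6, Z3→C 3, Z4→E 4, Z5→E 3, Z6→C 2. Service 21; fixed 14; total 35.
{C}: Z1→C 3, Z2→C 6, Z3→C 3, Z4→C 11, Z5→C 13, Z6→C 2. Service 38; fixed 7; total 45.
{B, C}: Z1→C 3, Z2→C 6, Z3→B 2, Z4→B 10, Z5→B 4, Z6→C 2. Service 27; fixed 20; total 47.
{A, B, C, D, E}: Z1→C 3, Z2→A 5, Z3→B 2, Z4→E 4, Z5→E 3, Z6→C 2. Service 19; fixed 63; total 82.
No other subset beats 35.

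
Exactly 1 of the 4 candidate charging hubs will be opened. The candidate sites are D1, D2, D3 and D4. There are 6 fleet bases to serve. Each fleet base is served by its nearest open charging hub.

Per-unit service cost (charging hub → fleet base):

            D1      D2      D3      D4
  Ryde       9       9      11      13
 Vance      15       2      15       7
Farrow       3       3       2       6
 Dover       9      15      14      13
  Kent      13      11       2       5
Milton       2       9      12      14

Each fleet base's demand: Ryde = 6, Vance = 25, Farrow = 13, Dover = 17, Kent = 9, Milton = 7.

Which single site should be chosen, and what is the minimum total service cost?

Choose D2 only; total service cost 560.

With exactly 1 open, each fleet base uses its cheapest among the chosen.
{D2}: Ryde→D2 9·6=54, Vance→D2 2·25=50, Farrow→D2 3·13=39, Dover→D2 15·17=255, Kent→D2 11·9=99, Milton→D2 9·7=63. Service cost 560.
{D4}: service cost 695
{D1}: service cost 752
Among all 4 size-1 choices, {D2} is lowest.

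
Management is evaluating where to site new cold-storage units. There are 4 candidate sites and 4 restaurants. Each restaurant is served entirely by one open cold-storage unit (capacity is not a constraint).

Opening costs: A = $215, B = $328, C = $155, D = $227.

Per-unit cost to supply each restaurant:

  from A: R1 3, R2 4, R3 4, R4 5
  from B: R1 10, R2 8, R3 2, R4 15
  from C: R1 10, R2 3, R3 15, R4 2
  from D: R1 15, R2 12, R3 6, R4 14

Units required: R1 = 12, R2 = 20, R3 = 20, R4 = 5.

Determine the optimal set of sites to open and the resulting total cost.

Open A only; minimum total cost 436.

For any fixed open set, each restaurant goes to its cheapest open site; total = fixed + service.
{A}: R1→A 3·12=36, R2→A 4·20=80, R3→A 4·20=80, R4→A 5·5=25. Service 221; fixed 215; total 436.
{A, C}: service 186 + fixed 370 = 556
{C}: R1→C 10·12=120, R2→C 3·20=60, R3→C 15·20=300, R4→C 2·5=10. Service 490; fixed 155; total 645.
{A, B, C, D}: service 146 + fixed 925 = 1071
(All 15 nonempty subsets were checked; A only is lowest.)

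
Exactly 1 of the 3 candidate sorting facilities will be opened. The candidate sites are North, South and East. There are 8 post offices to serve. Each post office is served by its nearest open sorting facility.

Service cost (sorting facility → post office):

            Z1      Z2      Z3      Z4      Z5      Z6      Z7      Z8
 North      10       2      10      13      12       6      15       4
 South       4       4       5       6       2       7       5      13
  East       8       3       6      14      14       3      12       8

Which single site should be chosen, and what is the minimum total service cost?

With exactly 1 open, each post office uses its cheapest among the chosen.
{South}: Z1→South 4, Z2→South 4, Z3→South 5, Z4→South 6, Z5→South 2, Z6→South 7, Z7→South 5, Z8→South 13. Service cost 46.
{East}: service cost 68
{North}: service cost 72
Among all 3 size-1 choices, {South} is lowest.

Choose South only; total service cost 46.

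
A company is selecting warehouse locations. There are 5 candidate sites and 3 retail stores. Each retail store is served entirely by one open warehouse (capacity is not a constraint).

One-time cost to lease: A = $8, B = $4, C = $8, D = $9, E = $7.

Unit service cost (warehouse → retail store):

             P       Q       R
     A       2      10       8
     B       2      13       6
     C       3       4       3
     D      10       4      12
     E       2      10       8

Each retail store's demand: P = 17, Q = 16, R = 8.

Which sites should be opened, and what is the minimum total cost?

Open B and C; minimum total cost 134.

For any fixed open set, each retail store goes to its cheapest open site; total = fixed + service.
{B, C}: P→B 2·17=34, Q→C 4·16=64, R→C 3·8=24. Service 122; fixed 12; total 134.
{C, E}: service 122 + fixed 15 = 137
{A, C}: service 122 + fixed 16 = 138
{A, B, C, D, E}: P→A 2·17=34, Q→C 4·16=64, R→C 3·8=24. Service 122; fixed 36; total 158.
No other subset beats 134.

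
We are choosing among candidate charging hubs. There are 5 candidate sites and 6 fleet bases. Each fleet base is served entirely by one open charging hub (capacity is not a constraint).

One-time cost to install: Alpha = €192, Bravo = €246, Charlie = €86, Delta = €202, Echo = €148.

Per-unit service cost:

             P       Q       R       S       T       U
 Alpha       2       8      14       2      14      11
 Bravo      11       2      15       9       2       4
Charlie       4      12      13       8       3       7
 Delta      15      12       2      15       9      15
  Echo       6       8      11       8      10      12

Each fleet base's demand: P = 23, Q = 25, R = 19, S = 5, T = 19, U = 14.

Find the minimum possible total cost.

For any fixed open set, each fleet base goes to its cheapest open site; total = fixed + service.
{Bravo, Charlie, Delta}: P→Charlie 4·23=92, Q→Bravo 2·25=50, R→Delta 2·19=38, S→Charlie 8·5=40, T→Bravo 2·19=38, U→Bravo 4·14=56. Service 314; fixed 534; total 848.
{Bravo, Charlie}: P→Charlie 4·23=92, Q→Bravo 2·25=50, R→Charlie 13·19=247, S→Charlie 8·5=40, T→Bravo 2·19=38, U→Bravo 4·14=56. Service 523; fixed 332; total 855.
{Alpha, Bravo, Delta}: service 238 + fixed 640 = 878
{Alpha, Bravo, Charlie, Delta, Echo}: service 238 + fixed 874 = 1112
No other subset beats 848.

Minimum total cost: 848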